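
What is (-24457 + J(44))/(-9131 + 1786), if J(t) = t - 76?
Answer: 24489/7345 ≈ 3.3341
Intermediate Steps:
J(t) = -76 + t
(-24457 + J(44))/(-9131 + 1786) = (-24457 + (-76 + 44))/(-9131 + 1786) = (-24457 - 32)/(-7345) = -24489*(-1/7345) = 24489/7345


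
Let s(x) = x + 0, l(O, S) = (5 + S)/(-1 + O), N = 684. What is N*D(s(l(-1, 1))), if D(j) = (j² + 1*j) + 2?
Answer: 5472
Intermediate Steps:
l(O, S) = (5 + S)/(-1 + O)
s(x) = x
D(j) = 2 + j + j² (D(j) = (j² + j) + 2 = (j + j²) + 2 = 2 + j + j²)
N*D(s(l(-1, 1))) = 684*(2 + (5 + 1)/(-1 - 1) + ((5 + 1)/(-1 - 1))²) = 684*(2 + 6/(-2) + (6/(-2))²) = 684*(2 - ½*6 + (-½*6)²) = 684*(2 - 3 + (-3)²) = 684*(2 - 3 + 9) = 684*8 = 5472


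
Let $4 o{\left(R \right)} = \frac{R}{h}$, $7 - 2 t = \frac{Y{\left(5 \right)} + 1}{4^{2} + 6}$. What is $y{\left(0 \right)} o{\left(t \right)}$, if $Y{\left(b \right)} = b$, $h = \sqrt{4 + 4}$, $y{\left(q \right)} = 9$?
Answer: $\frac{333 \sqrt{2}}{176} \approx 2.6758$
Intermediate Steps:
$h = 2 \sqrt{2}$ ($h = \sqrt{8} = 2 \sqrt{2} \approx 2.8284$)
$t = \frac{37}{11}$ ($t = \frac{7}{2} - \frac{\left(5 + 1\right) \frac{1}{4^{2} + 6}}{2} = \frac{7}{2} - \frac{6 \frac{1}{16 + 6}}{2} = \frac{7}{2} - \frac{6 \cdot \frac{1}{22}}{2} = \frac{7}{2} - \frac{3}{22} = \frac{37}{11} \approx 3.3636$)
$o{\left(R \right)} = \frac{R \sqrt{2}}{16}$ ($o{\left(R \right)} = \frac{R \frac{1}{2 \sqrt{2}}}{4} = \frac{R \frac{\sqrt{2}}{4}}{4} = \frac{\frac{1}{4} R \sqrt{2}}{4} = \frac{R \sqrt{2}}{16}$)
$y{\left(0 \right)} o{\left(t \right)} = 9 \cdot \frac{1}{16} \cdot \frac{37}{11} \sqrt{2} = 9 \frac{37 \sqrt{2}}{176} = \frac{333 \sqrt{2}}{176}$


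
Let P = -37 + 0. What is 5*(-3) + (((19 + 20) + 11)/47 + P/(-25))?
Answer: -14636/1175 ≈ -12.456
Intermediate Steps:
P = -37
5*(-3) + (((19 + 20) + 11)/47 + P/(-25)) = 5*(-3) + (((19 + 20) + 11)/47 - 37/(-25)) = -15 + ((39 + 11)*(1/47) - 37*(-1/25)) = -15 + (50*(1/47) + 37/25) = -15 + (50/47 + 37/25) = -15 + 2989/1175 = -14636/1175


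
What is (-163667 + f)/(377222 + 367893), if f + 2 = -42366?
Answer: -41207/149023 ≈ -0.27651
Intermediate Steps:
f = -42368 (f = -2 - 42366 = -42368)
(-163667 + f)/(377222 + 367893) = (-163667 - 42368)/(377222 + 367893) = -206035/745115 = -206035*1/745115 = -41207/149023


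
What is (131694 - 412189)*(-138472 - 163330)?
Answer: 84653951990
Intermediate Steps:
(131694 - 412189)*(-138472 - 163330) = -280495*(-301802) = 84653951990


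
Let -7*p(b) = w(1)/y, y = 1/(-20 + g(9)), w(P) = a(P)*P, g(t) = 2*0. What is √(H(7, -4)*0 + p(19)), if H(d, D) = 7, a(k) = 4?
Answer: 4*√35/7 ≈ 3.3806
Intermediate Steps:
g(t) = 0
w(P) = 4*P
y = -1/20 (y = 1/(-20 + 0) = 1/(-20) = -1/20 ≈ -0.050000)
p(b) = 80/7 (p(b) = -4*1/(7*(-1/20)) = -4*(-20)/7 = -⅐*(-80) = 80/7)
√(H(7, -4)*0 + p(19)) = √(7*0 + 80/7) = √(0 + 80/7) = √(80/7) = 4*√35/7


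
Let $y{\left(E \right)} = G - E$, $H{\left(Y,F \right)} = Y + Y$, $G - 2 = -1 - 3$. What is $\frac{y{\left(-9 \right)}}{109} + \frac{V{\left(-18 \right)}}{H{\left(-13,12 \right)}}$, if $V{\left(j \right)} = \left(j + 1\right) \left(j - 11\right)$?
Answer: $- \frac{53555}{2834} \approx -18.897$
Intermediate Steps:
$G = -2$ ($G = 2 - 4 = -2$)
$H{\left(Y,F \right)} = 2 Y$
$V{\left(j \right)} = \left(1 + j\right) \left(-11 + j\right)$
$y{\left(E \right)} = -2 - E$
$\frac{y{\left(-9 \right)}}{109} + \frac{V{\left(-18 \right)}}{H{\left(-13,12 \right)}} = \frac{-2 - -9}{109} + \frac{-11 + \left(-18\right)^{2} - -180}{2 \left(-13\right)} = \left(-2 + 9\right) \frac{1}{109} + \frac{-11 + 324 + 180}{-26} = 7 \cdot \frac{1}{109} + 493 \left(- \frac{1}{26}\right) = \frac{7}{109} - \frac{493}{26} = - \frac{53555}{2834}$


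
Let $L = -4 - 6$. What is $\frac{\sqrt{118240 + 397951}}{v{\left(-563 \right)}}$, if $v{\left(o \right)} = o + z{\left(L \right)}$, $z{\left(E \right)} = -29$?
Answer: $- \frac{\sqrt{516191}}{592} \approx -1.2136$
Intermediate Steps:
$L = -10$ ($L = -4 - 6 = -10$)
$v{\left(o \right)} = -29 + o$ ($v{\left(o \right)} = o - 29 = -29 + o$)
$\frac{\sqrt{118240 + 397951}}{v{\left(-563 \right)}} = \frac{\sqrt{118240 + 397951}}{-29 - 563} = \frac{\sqrt{516191}}{-592} = \sqrt{516191} \left(- \frac{1}{592}\right) = - \frac{\sqrt{516191}}{592}$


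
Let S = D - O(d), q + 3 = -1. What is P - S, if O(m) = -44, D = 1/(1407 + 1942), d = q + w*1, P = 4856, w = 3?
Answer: 16115387/3349 ≈ 4812.0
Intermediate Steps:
q = -4 (q = -3 - 1 = -4)
d = -1 (d = -4 + 3*1 = -4 + 3 = -1)
D = 1/3349 ≈ 0.00029860
S = 147357/3349 (S = 1/3349 - 1*(-44) = 1/3349 + 44 = 147357/3349 ≈ 44.000)
P - S = 4856 - 1*147357/3349 = 4856 - 147357/3349 = 16115387/3349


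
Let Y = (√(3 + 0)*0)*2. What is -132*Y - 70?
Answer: -70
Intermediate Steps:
Y = 0 (Y = (√3*0)*2 = 0*2 = 0)
-132*Y - 70 = -132*0 - 70 = 0 - 70 = -70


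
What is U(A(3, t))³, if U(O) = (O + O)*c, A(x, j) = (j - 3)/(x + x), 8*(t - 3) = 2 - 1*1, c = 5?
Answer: 125/13824 ≈ 0.0090422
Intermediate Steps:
t = 25/8 (t = 3 + (2 - 1*1)/8 = 3 + (2 - 1)/8 = 3 + (⅛)*1 = 3 + ⅛ = 25/8 ≈ 3.1250)
A(x, j) = (-3 + j)/(2*x) (A(x, j) = (-3 + j)/((2*x)) = (-3 + j)*(1/(2*x)) = (-3 + j)/(2*x))
U(O) = 10*O (U(O) = (O + O)*5 = (2*O)*5 = 10*O)
U(A(3, t))³ = (10*((½)*(-3 + 25/8)/3))³ = (10*((½)*(⅓)*(⅛)))³ = (10*(1/48))³ = (5/24)³ = 125/13824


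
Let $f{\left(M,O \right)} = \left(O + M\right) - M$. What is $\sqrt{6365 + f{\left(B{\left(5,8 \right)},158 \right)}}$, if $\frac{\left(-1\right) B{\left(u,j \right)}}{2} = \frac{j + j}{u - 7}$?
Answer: $\sqrt{6523} \approx 80.765$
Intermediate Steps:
$B{\left(u,j \right)} = - \frac{4 j}{-7 + u}$ ($B{\left(u,j \right)} = - 2 \frac{j + j}{u - 7} = - 2 \frac{2 j}{-7 + u} = - \frac{4 j}{-7 + u}$)
$f{\left(M,O \right)} = O$ ($f{\left(M,O \right)} = \left(M + O\right) - M = O$)
$\sqrt{6365 + f{\left(B{\left(5,8 \right)},158 \right)}} = \sqrt{6365 + 158} = \sqrt{6523}$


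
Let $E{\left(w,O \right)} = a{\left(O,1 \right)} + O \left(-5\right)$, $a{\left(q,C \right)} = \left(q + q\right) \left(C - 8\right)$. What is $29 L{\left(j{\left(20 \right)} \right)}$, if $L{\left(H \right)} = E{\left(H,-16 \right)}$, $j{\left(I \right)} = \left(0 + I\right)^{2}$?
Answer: $8816$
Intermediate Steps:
$a{\left(q,C \right)} = 2 q \left(-8 + C\right)$ ($a{\left(q,C \right)} = 2 q \left(C - 8\right) = 2 q \left(-8 + C\right)$)
$j{\left(I \right)} = I^{2}$
$E{\left(w,O \right)} = - 19 O$ ($E{\left(w,O \right)} = 2 O \left(-8 + 1\right) + O \left(-5\right) = 2 O \left(-7\right) - 5 O = - 14 O - 5 O = - 19 O$)
$L{\left(H \right)} = 304$ ($L{\left(H \right)} = \left(-19\right) \left(-16\right) = 304$)
$29 L{\left(j{\left(20 \right)} \right)} = 29 \cdot 304 = 8816$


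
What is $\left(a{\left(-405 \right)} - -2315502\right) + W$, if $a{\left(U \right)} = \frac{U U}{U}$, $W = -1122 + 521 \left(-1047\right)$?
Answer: $1768488$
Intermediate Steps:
$W = -546609$ ($W = -1122 - 545487 = -546609$)
$a{\left(U \right)} = U$ ($a{\left(U \right)} = \frac{U^{2}}{U} = U$)
$\left(a{\left(-405 \right)} - -2315502\right) + W = \left(-405 - -2315502\right) - 546609 = \left(-405 + 2315502\right) - 546609 = 2315097 - 546609 = 1768488$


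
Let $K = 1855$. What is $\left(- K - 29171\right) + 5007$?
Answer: $-26019$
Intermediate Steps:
$\left(- K - 29171\right) + 5007 = \left(\left(-1\right) 1855 - 29171\right) + 5007 = \left(-1855 - 29171\right) + 5007 = -31026 + 5007 = -26019$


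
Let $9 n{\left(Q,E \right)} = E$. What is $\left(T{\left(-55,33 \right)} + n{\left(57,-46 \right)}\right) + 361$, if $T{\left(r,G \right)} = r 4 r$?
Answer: $\frac{112103}{9} \approx 12456.0$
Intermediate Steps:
$T{\left(r,G \right)} = 4 r^{2}$ ($T{\left(r,G \right)} = 4 r r = 4 r^{2}$)
$n{\left(Q,E \right)} = \frac{E}{9}$
$\left(T{\left(-55,33 \right)} + n{\left(57,-46 \right)}\right) + 361 = \left(4 \left(-55\right)^{2} + \frac{1}{9} \left(-46\right)\right) + 361 = \left(4 \cdot 3025 - \frac{46}{9}\right) + 361 = \left(12100 - \frac{46}{9}\right) + 361 = \frac{108854}{9} + 361 = \frac{112103}{9}$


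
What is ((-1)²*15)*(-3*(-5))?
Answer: 225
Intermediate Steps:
((-1)²*15)*(-3*(-5)) = (1*15)*15 = 15*15 = 225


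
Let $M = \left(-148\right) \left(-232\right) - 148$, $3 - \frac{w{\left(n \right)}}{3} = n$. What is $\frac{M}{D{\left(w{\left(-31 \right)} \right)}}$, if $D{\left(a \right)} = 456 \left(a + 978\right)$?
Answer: $\frac{2849}{41040} \approx 0.06942$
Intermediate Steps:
$w{\left(n \right)} = 9 - 3 n$
$D{\left(a \right)} = 445968 + 456 a$ ($D{\left(a \right)} = 456 \left(978 + a\right) = 445968 + 456 a$)
$M = 34188$ ($M = 34336 - 148 = 34188$)
$\frac{M}{D{\left(w{\left(-31 \right)} \right)}} = \frac{34188}{445968 + 456 \left(9 - -93\right)} = \frac{34188}{445968 + 456 \left(9 + 93\right)} = \frac{34188}{445968 + 456 \cdot 102} = \frac{34188}{445968 + 46512} = \frac{34188}{492480} = 34188 \cdot \frac{1}{492480} = \frac{2849}{41040}$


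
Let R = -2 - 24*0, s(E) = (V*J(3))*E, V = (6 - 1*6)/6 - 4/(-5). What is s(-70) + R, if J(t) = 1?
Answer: -58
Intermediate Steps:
V = 4/5 (V = (6 - 6)*(1/6) - 4*(-1/5) = 0*(1/6) + 4/5 = 0 + 4/5 = 4/5 ≈ 0.80000)
s(E) = 4*E/5 (s(E) = ((4/5)*1)*E = 4*E/5)
R = -2 (R = -2 + 0 = -2)
s(-70) + R = (4/5)*(-70) - 2 = -56 - 2 = -58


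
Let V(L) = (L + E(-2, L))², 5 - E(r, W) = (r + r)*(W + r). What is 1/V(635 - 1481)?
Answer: 1/17918289 ≈ 5.5809e-8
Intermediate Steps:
E(r, W) = 5 - 2*r*(W + r) (E(r, W) = 5 - (r + r)*(W + r) = 5 - 2*r*(W + r))
V(L) = (-3 + 5*L)² (V(L) = (L + (5 - 2*(-2)² - 2*L*(-2)))² = (L + (5 - 2*4 + 4*L))² = (L + (5 - 8 + 4*L))² = (L + (-3 + 4*L))² = (-3 + 5*L)²)
1/V(635 - 1481) = 1/((3 - 5*(635 - 1481))²) = 1/((3 - 5*(-846))²) = 1/((3 + 4230)²) = 1/(4233²) = 1/17918289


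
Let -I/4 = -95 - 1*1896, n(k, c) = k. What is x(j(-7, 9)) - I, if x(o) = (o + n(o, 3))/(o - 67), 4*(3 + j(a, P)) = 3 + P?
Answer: -7964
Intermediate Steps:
j(a, P) = -9/4 + P/4 (j(a, P) = -3 + (3 + P)/4 = -3 + (¾ + P/4) = -9/4 + P/4)
x(o) = 2*o/(-67 + o) (x(o) = (o + o)/(o - 67) = (2*o)/(-67 + o) = 2*o/(-67 + o))
I = 7964 (I = -4*(-95 - 1*1896) = -4*(-95 - 1896) = -4*(-1991) = 7964)
x(j(-7, 9)) - I = 2*(-9/4 + (¼)*9)/(-67 + (-9/4 + (¼)*9)) - 1*7964 = 2*(-9/4 + 9/4)/(-67 + (-9/4 + 9/4)) - 7964 = 2*0/(-67 + 0) - 7964 = 2*0/(-67) - 7964 = 2*0*(-1/67) - 7964 = 0 - 7964 = -7964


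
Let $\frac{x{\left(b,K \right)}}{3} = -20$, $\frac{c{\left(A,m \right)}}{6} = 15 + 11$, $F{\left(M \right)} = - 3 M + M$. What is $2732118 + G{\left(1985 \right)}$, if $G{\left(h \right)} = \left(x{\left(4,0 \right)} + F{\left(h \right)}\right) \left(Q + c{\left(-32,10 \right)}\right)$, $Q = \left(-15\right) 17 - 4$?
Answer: $3147208$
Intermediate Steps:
$F{\left(M \right)} = - 2 M$
$c{\left(A,m \right)} = 156$ ($c{\left(A,m \right)} = 6 \left(15 + 11\right) = 6 \cdot 26 = 156$)
$x{\left(b,K \right)} = -60$ ($x{\left(b,K \right)} = 3 \left(-20\right) = -60$)
$Q = -259$ ($Q = -255 - 4 = -259$)
$G{\left(h \right)} = 6180 + 206 h$ ($G{\left(h \right)} = \left(-60 - 2 h\right) \left(-259 + 156\right) = \left(-60 - 2 h\right) \left(-103\right) = 6180 + 206 h$)
$2732118 + G{\left(1985 \right)} = 2732118 + \left(6180 + 206 \cdot 1985\right) = 2732118 + \left(6180 + 408910\right) = 2732118 + 415090 = 3147208$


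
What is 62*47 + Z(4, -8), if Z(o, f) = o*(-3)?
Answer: 2902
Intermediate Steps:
Z(o, f) = -3*o
62*47 + Z(4, -8) = 62*47 - 3*4 = 2914 - 12 = 2902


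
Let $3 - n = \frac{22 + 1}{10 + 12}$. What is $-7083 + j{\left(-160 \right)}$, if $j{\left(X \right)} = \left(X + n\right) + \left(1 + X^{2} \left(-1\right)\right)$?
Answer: $- \frac{722481}{22} \approx -32840.0$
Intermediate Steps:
$n = \frac{43}{22}$ ($n = 3 - \frac{22 + 1}{10 + 12} = 3 - \frac{23}{22} = \frac{43}{22} \approx 1.9545$)
$j{\left(X \right)} = \frac{65}{22} + X - X^{2}$ ($j{\left(X \right)} = \left(X + \frac{43}{22}\right) + \left(1 + X^{2} \left(-1\right)\right) = \left(\frac{43}{22} + X\right) - \left(-1 + X^{2}\right) = \frac{65}{22} + X - X^{2}$)
$-7083 + j{\left(-160 \right)} = -7083 - \frac{566655}{22} = - \frac{722481}{22}$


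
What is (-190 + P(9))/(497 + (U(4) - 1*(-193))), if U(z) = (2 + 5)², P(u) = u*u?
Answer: -109/739 ≈ -0.14750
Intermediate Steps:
P(u) = u²
U(z) = 49 (U(z) = 7² = 49)
(-190 + P(9))/(497 + (U(4) - 1*(-193))) = (-190 + 9²)/(497 + (49 - 1*(-193))) = (-190 + 81)/(497 + (49 + 193)) = -109/(497 + 242) = -109/739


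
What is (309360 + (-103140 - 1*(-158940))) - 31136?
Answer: 334024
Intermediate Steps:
(309360 + (-103140 - 1*(-158940))) - 31136 = (309360 + (-103140 + 158940)) - 31136 = (309360 + 55800) - 31136 = 365160 - 31136 = 334024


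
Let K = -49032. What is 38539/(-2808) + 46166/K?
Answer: -9348511/637416 ≈ -14.666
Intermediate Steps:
38539/(-2808) + 46166/K = 38539/(-2808) + 46166/(-49032) = 38539*(-1/2808) + 46166*(-1/49032) = -38539/2808 - 23083/24516 = -9348511/637416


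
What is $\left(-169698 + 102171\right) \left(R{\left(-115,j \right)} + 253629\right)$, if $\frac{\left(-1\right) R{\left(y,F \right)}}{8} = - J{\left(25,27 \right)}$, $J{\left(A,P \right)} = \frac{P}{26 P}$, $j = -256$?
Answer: $- \frac{222648741387}{13} \approx -1.7127 \cdot 10^{10}$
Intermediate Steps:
$J{\left(A,P \right)} = \frac{1}{26}$ ($J{\left(A,P \right)} = P \frac{1}{26 P} = \frac{1}{26}$)
$R{\left(y,F \right)} = \frac{4}{13}$ ($R{\left(y,F \right)} = - 8 \left(\left(-1\right) \frac{1}{26}\right) = \left(-8\right) \left(- \frac{1}{26}\right) = \frac{4}{13}$)
$\left(-169698 + 102171\right) \left(R{\left(-115,j \right)} + 253629\right) = \left(-169698 + 102171\right) \left(\frac{4}{13} + 253629\right) = \left(-67527\right) \frac{3297181}{13} = - \frac{222648741387}{13}$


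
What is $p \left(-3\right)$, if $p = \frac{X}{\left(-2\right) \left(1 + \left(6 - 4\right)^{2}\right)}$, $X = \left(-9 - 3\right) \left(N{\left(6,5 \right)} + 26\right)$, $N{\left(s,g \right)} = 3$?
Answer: $- \frac{522}{5} \approx -104.4$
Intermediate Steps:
$X = -348$ ($X = \left(-9 - 3\right) \left(3 + 26\right) = \left(-12\right) 29 = -348$)
$p = \frac{174}{5}$ ($p = - \frac{348}{\left(-2\right) \left(1 + \left(6 - 4\right)^{2}\right)} = - \frac{348}{\left(-2\right) \left(1 + 2^{2}\right)} = - \frac{348}{\left(-2\right) \left(1 + 4\right)} = - \frac{348}{\left(-2\right) 5} = - \frac{348}{-10} = \left(-348\right) \left(- \frac{1}{10}\right) = \frac{174}{5} \approx 34.8$)
$p \left(-3\right) = \frac{174}{5} \left(-3\right) = - \frac{522}{5}$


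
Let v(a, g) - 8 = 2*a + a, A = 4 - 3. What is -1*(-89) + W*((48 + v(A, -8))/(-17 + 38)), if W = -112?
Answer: -677/3 ≈ -225.67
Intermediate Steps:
A = 1
v(a, g) = 8 + 3*a (v(a, g) = 8 + (2*a + a) = 8 + 3*a)
-1*(-89) + W*((48 + v(A, -8))/(-17 + 38)) = -1*(-89) - 112*(48 + (8 + 3*1))/(-17 + 38) = 89 - 112*(48 + (8 + 3))/21 = 89 - 112*(48 + 11)/21 = 89 - 6608/21 = 89 - 112*59/21 = 89 - 944/3 = -677/3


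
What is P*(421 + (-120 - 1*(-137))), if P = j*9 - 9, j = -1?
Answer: -7884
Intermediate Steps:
P = -18 (P = -1*9 - 9 = -9 - 9 = -18)
P*(421 + (-120 - 1*(-137))) = -18*(421 + (-120 - 1*(-137))) = -18*(421 + (-120 + 137)) = -18*(421 + 17) = -18*438 = -7884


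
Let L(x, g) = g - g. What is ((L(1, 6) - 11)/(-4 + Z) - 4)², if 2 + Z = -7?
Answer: 1681/169 ≈ 9.9467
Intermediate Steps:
Z = -9 (Z = -2 - 7 = -9)
L(x, g) = 0
((L(1, 6) - 11)/(-4 + Z) - 4)² = ((0 - 11)/(-4 - 9) - 4)² = (-11/(-13) - 4)² = (-11*(-1/13) - 4)² = (11/13 - 4)² = (-41/13)² = 1681/169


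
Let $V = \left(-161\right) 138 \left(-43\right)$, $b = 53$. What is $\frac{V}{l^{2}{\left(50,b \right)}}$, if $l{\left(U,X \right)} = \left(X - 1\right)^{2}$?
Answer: $\frac{477687}{3655808} \approx 0.13067$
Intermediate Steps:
$l{\left(U,X \right)} = \left(-1 + X\right)^{2}$
$V = 955374$ ($V = \left(-22218\right) \left(-43\right) = 955374$)
$\frac{V}{l^{2}{\left(50,b \right)}} = \frac{955374}{\left(\left(-1 + 53\right)^{2}\right)^{2}} = \frac{955374}{\left(52^{2}\right)^{2}} = \frac{955374}{2704^{2}} = \frac{955374}{7311616} = 955374 \cdot \frac{1}{7311616} = \frac{477687}{3655808}$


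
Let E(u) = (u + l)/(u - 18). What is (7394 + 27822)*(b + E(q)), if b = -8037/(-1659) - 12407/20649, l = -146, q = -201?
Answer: 57028679504816/277859827 ≈ 2.0524e+5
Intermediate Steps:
b = 48457600/11418897 (b = -8037*(-1/1659) - 12407*1/20649 = 2679/553 - 12407/20649 = 48457600/11418897 ≈ 4.2436)
E(u) = (-146 + u)/(-18 + u) (E(u) = (u - 146)/(u - 18) = (-146 + u)/(-18 + u))
(7394 + 27822)*(b + E(q)) = (7394 + 27822)*(48457600/11418897 + (-146 - 201)/(-18 - 201)) = 35216*(48457600/11418897 - 347/(-219)) = 35216*(48457600/11418897 - 1/219*(-347)) = 35216*(48457600/11418897 + 347/219) = 35216*(1619396851/277859827) = 57028679504816/277859827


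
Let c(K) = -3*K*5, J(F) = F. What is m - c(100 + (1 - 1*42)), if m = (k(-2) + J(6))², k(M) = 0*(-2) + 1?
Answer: 934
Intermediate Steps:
k(M) = 1 (k(M) = 0 + 1 = 1)
c(K) = -15*K
m = 49 (m = (1 + 6)² = 7² = 49)
m - c(100 + (1 - 1*42)) = 49 - (-15)*(100 + (1 - 1*42)) = 49 - (-15)*(100 + (1 - 42)) = 49 - (-15)*(100 - 41) = 49 - (-15)*59 = 49 - 1*(-885) = 49 + 885 = 934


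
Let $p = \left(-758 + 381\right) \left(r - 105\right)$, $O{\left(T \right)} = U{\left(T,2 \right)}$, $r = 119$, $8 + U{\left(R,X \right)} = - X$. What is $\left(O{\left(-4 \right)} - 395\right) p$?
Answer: $2137590$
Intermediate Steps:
$U{\left(R,X \right)} = -8 - X$
$O{\left(T \right)} = -10$ ($O{\left(T \right)} = -8 - 2 = -10$)
$p = -5278$ ($p = \left(-758 + 381\right) \left(119 - 105\right) = \left(-377\right) 14 = -5278$)
$\left(O{\left(-4 \right)} - 395\right) p = \left(-10 - 395\right) \left(-5278\right) = \left(-405\right) \left(-5278\right) = 2137590$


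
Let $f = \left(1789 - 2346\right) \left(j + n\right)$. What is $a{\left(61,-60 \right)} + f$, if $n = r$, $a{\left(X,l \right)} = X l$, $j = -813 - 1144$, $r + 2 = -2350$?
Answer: $2396453$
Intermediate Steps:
$r = -2352$ ($r = -2 - 2350 = -2352$)
$j = -1957$
$n = -2352$
$f = 2400113$ ($f = \left(1789 - 2346\right) \left(-1957 - 2352\right) = \left(-557\right) \left(-4309\right) = 2400113$)
$a{\left(61,-60 \right)} + f = 61 \left(-60\right) + 2400113 = -3660 + 2400113 = 2396453$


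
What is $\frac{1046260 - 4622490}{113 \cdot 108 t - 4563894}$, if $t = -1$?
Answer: $\frac{1788115}{2288049} \approx 0.7815$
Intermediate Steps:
$\frac{1046260 - 4622490}{113 \cdot 108 t - 4563894} = \frac{1046260 - 4622490}{113 \cdot 108 \left(-1\right) - 4563894} = - \frac{3576230}{12204 \left(-1\right) - 4563894} = - \frac{3576230}{-12204 - 4563894} = - \frac{3576230}{-4576098} = \left(-3576230\right) \left(- \frac{1}{4576098}\right) = \frac{1788115}{2288049}$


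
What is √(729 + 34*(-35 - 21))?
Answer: 5*I*√47 ≈ 34.278*I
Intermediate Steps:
√(729 + 34*(-35 - 21)) = √(729 + 34*(-56)) = √(729 - 1904) = √(-1175) = 5*I*√47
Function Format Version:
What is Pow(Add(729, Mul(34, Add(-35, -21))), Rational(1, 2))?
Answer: Mul(5, I, Pow(47, Rational(1, 2))) ≈ Mul(34.278, I)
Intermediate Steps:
Pow(Add(729, Mul(34, Add(-35, -21))), Rational(1, 2)) = Pow(Add(729, Mul(34, -56)), Rational(1, 2)) = Pow(Add(729, -1904), Rational(1, 2)) = Pow(-1175, Rational(1, 2)) = Mul(5, I, Pow(47, Rational(1, 2)))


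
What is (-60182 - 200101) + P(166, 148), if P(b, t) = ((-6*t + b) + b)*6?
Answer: -263619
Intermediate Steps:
P(b, t) = -36*t + 12*b (P(b, t) = ((b - 6*t) + b)*6 = (-6*t + 2*b)*6 = -36*t + 12*b)
(-60182 - 200101) + P(166, 148) = (-60182 - 200101) + (-36*148 + 12*166) = -260283 + (-5328 + 1992) = -260283 - 3336 = -263619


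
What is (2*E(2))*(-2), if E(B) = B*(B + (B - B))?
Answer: -16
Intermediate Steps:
E(B) = B**2 (E(B) = B*(B + 0) = B*B = B**2)
(2*E(2))*(-2) = (2*2**2)*(-2) = (2*4)*(-2) = 8*(-2) = -16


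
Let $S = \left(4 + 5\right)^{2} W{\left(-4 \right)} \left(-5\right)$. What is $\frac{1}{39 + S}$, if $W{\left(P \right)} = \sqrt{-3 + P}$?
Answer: $\frac{13}{383232} + \frac{45 i \sqrt{7}}{127744} \approx 3.3922 \cdot 10^{-5} + 0.00093201 i$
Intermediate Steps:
$S = - 405 i \sqrt{7}$ ($S = \left(4 + 5\right)^{2} \sqrt{-3 - 4} \left(-5\right) = 9^{2} \sqrt{-7} \left(-5\right) = 81 i \sqrt{7} \left(-5\right) = - 405 i \sqrt{7} \approx - 1071.5 i$)
$\frac{1}{39 + S} = \frac{1}{39 - 405 i \sqrt{7}}$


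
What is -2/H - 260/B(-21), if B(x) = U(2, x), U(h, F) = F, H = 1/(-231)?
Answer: 9962/21 ≈ 474.38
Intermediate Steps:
H = -1/231 ≈ -0.0043290
B(x) = x
-2/H - 260/B(-21) = -2/(-1/231) - 260/(-21) = -2*(-231) - 260*(-1/21) = 462 + 260/21 = 9962/21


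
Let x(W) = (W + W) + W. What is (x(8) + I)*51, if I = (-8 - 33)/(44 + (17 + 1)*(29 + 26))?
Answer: 1263525/1034 ≈ 1222.0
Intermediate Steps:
x(W) = 3*W (x(W) = 2*W + W = 3*W)
I = -41/1034 (I = -41/(44 + 18*55) = -41/(44 + 990) = -41/1034 ≈ -0.039652)
(x(8) + I)*51 = (3*8 - 41/1034)*51 = (24 - 41/1034)*51 = (24775/1034)*51 = 1263525/1034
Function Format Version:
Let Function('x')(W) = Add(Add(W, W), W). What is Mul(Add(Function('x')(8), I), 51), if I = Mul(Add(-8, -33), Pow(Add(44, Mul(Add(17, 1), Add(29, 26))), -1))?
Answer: Rational(1263525, 1034) ≈ 1222.0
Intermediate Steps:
Function('x')(W) = Mul(3, W) (Function('x')(W) = Add(Mul(2, W), W) = Mul(3, W))
I = Rational(-41, 1034) (I = Mul(-41, Pow(Add(44, Mul(18, 55)), -1)) = Mul(-41, Pow(Add(44, 990), -1)) = Mul(-41, Pow(1034, -1)) = Mul(-41, Rational(1, 1034)) = Rational(-41, 1034) ≈ -0.039652)
Mul(Add(Function('x')(8), I), 51) = Mul(Add(Mul(3, 8), Rational(-41, 1034)), 51) = Mul(Add(24, Rational(-41, 1034)), 51) = Mul(Rational(24775, 1034), 51) = Rational(1263525, 1034)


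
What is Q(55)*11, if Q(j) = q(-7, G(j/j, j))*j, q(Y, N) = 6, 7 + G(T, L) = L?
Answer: 3630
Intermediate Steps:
G(T, L) = -7 + L
Q(j) = 6*j
Q(55)*11 = (6*55)*11 = 330*11 = 3630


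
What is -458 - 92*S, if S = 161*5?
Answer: -74518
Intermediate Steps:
S = 805
-458 - 92*S = -458 - 92*805 = -458 - 74060 = -74518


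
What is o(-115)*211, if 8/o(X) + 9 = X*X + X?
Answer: 1688/13101 ≈ 0.12885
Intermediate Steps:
o(X) = 8/(-9 + X + X²) (o(X) = 8/(-9 + (X*X + X)) = 8/(-9 + (X² + X)) = 8/(-9 + (X + X²)) = 8/(-9 + X + X²))
o(-115)*211 = (8/(-9 - 115 + (-115)²))*211 = (8/(-9 - 115 + 13225))*211 = (8/13101)*211 = 1688/13101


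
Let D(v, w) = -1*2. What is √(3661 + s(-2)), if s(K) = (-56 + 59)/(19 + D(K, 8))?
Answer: 4*√66130/17 ≈ 60.508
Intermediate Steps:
D(v, w) = -2
s(K) = 3/17 (s(K) = (-56 + 59)/(19 - 2) = 3/17)
√(3661 + s(-2)) = √(3661 + 3/17) = √(62240/17) = 4*√66130/17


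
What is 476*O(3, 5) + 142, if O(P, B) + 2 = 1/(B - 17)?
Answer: -2549/3 ≈ -849.67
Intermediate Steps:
O(P, B) = -2 + 1/(-17 + B) (O(P, B) = -2 + 1/(B - 17) = -2 + 1/(-17 + B))
476*O(3, 5) + 142 = 476*((35 - 2*5)/(-17 + 5)) + 142 = 476*((35 - 10)/(-12)) + 142 = 476*(-1/12*25) + 142 = 476*(-25/12) + 142 = -2975/3 + 142 = -2549/3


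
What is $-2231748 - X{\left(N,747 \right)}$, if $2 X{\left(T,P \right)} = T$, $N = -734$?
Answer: $-2231381$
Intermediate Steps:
$X{\left(T,P \right)} = \frac{T}{2}$
$-2231748 - X{\left(N,747 \right)} = -2231748 - \frac{1}{2} \left(-734\right) = -2231748 - -367 = -2231748 + 367 = -2231381$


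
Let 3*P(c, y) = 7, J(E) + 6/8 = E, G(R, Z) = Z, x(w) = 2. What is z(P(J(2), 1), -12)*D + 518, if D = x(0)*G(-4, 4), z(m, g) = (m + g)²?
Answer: 11390/9 ≈ 1265.6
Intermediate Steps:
J(E) = -¾ + E
P(c, y) = 7/3 (P(c, y) = (⅓)*7 = 7/3)
z(m, g) = (g + m)²
D = 8 (D = 2*4 = 8)
z(P(J(2), 1), -12)*D + 518 = (-12 + 7/3)²*8 + 518 = (-29/3)²*8 + 518 = (841/9)*8 + 518 = 6728/9 + 518 = 11390/9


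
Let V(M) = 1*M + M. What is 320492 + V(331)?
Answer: 321154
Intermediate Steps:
V(M) = 2*M (V(M) = M + M = 2*M)
320492 + V(331) = 320492 + 2*331 = 320492 + 662 = 321154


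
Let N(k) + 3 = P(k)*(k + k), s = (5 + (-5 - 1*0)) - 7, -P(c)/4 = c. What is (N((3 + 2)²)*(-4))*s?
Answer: -140084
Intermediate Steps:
P(c) = -4*c
s = -7 (s = (5 + (-5 + 0)) - 7 = (5 - 5) - 7 = 0 - 7 = -7)
N(k) = -3 - 8*k² (N(k) = -3 + (-4*k)*(k + k) = -3 + (-4*k)*(2*k) = -3 - 8*k²)
(N((3 + 2)²)*(-4))*s = ((-3 - 8*(3 + 2)⁴)*(-4))*(-7) = ((-3 - 8*(5²)²)*(-4))*(-7) = ((-3 - 8*25²)*(-4))*(-7) = ((-3 - 8*625)*(-4))*(-7) = ((-3 - 5000)*(-4))*(-7) = -5003*(-4)*(-7) = 20012*(-7) = -140084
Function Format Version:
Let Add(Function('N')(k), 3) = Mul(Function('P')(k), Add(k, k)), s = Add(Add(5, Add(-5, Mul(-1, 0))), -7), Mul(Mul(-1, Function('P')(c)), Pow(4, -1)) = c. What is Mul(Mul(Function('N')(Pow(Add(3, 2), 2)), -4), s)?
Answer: -140084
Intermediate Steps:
Function('P')(c) = Mul(-4, c)
s = -7 (s = Add(Add(5, Add(-5, 0)), -7) = Add(Add(5, -5), -7) = Add(0, -7) = -7)
Function('N')(k) = Add(-3, Mul(-8, Pow(k, 2))) (Function('N')(k) = Add(-3, Mul(Mul(-4, k), Add(k, k))) = Add(-3, Mul(Mul(-4, k), Mul(2, k))) = Add(-3, Mul(-8, Pow(k, 2))))
Mul(Mul(Function('N')(Pow(Add(3, 2), 2)), -4), s) = Mul(Mul(Add(-3, Mul(-8, Pow(Pow(Add(3, 2), 2), 2))), -4), -7) = Mul(Mul(Add(-3, Mul(-8, Pow(Pow(5, 2), 2))), -4), -7) = Mul(Mul(Add(-3, Mul(-8, Pow(25, 2))), -4), -7) = Mul(Mul(Add(-3, Mul(-8, 625)), -4), -7) = Mul(Mul(Add(-3, -5000), -4), -7) = Mul(Mul(-5003, -4), -7) = Mul(20012, -7) = -140084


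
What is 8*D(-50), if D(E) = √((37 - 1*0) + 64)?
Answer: 8*√101 ≈ 80.399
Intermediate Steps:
D(E) = √101 (D(E) = √((37 + 0) + 64) = √(37 + 64) = √101)
8*D(-50) = 8*√101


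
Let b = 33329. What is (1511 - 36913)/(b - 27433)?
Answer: -17701/2948 ≈ -6.0044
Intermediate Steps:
(1511 - 36913)/(b - 27433) = (1511 - 36913)/(33329 - 27433) = -35402/5896 = -35402*1/5896 = -17701/2948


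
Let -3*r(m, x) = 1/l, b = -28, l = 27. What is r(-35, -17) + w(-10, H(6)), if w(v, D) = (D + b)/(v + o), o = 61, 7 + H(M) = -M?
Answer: -1124/1377 ≈ -0.81627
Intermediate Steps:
H(M) = -7 - M
r(m, x) = -1/81 (r(m, x) = -⅓/27 = -⅓*1/27 = -1/81)
w(v, D) = (-28 + D)/(61 + v) (w(v, D) = (D - 28)/(v + 61) = (-28 + D)/(61 + v))
r(-35, -17) + w(-10, H(6)) = -1/81 + (-28 + (-7 - 1*6))/(61 - 10) = -1/81 + (-28 + (-7 - 6))/51 = -1/81 + (-28 - 13)/51 = -1/81 + (1/51)*(-41) = -1/81 - 41/51 = -1124/1377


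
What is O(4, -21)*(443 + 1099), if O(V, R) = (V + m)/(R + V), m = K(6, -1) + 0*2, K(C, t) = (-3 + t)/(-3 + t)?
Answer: -7710/17 ≈ -453.53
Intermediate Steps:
K(C, t) = 1
m = 1 (m = 1 + 0*2 = 1 + 0 = 1)
O(V, R) = (1 + V)/(R + V) (O(V, R) = (V + 1)/(R + V) = (1 + V)/(R + V))
O(4, -21)*(443 + 1099) = ((1 + 4)/(-21 + 4))*(443 + 1099) = (5/(-17))*1542 = -1/17*5*1542 = -5/17*1542 = -7710/17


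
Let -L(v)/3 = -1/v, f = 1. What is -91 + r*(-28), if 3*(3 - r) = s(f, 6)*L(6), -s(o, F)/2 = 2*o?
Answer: -581/3 ≈ -193.67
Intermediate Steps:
s(o, F) = -4*o
L(v) = 3/v (L(v) = -(-3)/v = 3/v)
r = 11/3 (r = 3 - (-4*1)*3/6/3 = 3 - (-4)*3*(⅙)/3 = 3 - (-4)/(3*2) = 3 - ⅓*(-2) = 3 + ⅔ = 11/3 ≈ 3.6667)
-91 + r*(-28) = -91 + (11/3)*(-28) = -91 - 308/3 = -581/3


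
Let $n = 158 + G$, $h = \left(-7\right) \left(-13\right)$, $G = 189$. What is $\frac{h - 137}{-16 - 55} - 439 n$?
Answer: $- \frac{10815597}{71} \approx -1.5233 \cdot 10^{5}$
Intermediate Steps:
$h = 91$
$n = 347$ ($n = 158 + 189 = 347$)
$\frac{h - 137}{-16 - 55} - 439 n = \frac{91 - 137}{-16 - 55} - 152333 = - \frac{46}{-71} - 152333 = \left(-46\right) \left(- \frac{1}{71}\right) - 152333 = \frac{46}{71} - 152333 = - \frac{10815597}{71}$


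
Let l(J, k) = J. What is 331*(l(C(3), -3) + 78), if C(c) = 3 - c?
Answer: 25818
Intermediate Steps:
331*(l(C(3), -3) + 78) = 331*((3 - 1*3) + 78) = 331*((3 - 3) + 78) = 331*(0 + 78) = 331*78 = 25818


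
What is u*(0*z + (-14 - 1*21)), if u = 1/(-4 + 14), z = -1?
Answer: -7/2 ≈ -3.5000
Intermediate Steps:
u = 1/10 ≈ 0.10000
u*(0*z + (-14 - 1*21)) = (0*(-1) + (-14 - 1*21))/10 = (0 + (-14 - 21))/10 = (0 - 35)/10 = (1/10)*(-35) = -7/2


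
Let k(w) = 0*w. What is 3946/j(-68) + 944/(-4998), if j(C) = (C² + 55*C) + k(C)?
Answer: 277759/64974 ≈ 4.2749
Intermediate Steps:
k(w) = 0
j(C) = C² + 55*C (j(C) = (C² + 55*C) + 0 = C² + 55*C)
3946/j(-68) + 944/(-4998) = 3946/((-68*(55 - 68))) + 944/(-4998) = 3946/((-68*(-13))) + 944*(-1/4998) = 3946/884 - 472/2499 = 3946*(1/884) - 472/2499 = 1973/442 - 472/2499 = 277759/64974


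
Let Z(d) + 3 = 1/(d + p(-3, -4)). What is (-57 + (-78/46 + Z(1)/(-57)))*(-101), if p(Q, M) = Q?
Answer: 15527639/2622 ≈ 5922.1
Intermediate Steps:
Z(d) = -3 + 1/(-3 + d) (Z(d) = -3 + 1/(d - 3) = -3 + 1/(-3 + d))
(-57 + (-78/46 + Z(1)/(-57)))*(-101) = (-57 + (-78/46 + ((10 - 3*1)/(-3 + 1))/(-57)))*(-101) = (-57 + (-78*1/46 + ((10 - 3)/(-2))*(-1/57)))*(-101) = (-57 + (-39/23 - 1/2*7*(-1/57)))*(-101) = (-57 + (-39/23 - 7/2*(-1/57)))*(-101) = (-57 + (-39/23 + 7/114))*(-101) = (-57 - 4285/2622)*(-101) = -153739/2622*(-101) = 15527639/2622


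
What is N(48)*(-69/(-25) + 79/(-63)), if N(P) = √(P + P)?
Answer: 9488*√6/1575 ≈ 14.756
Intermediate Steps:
N(P) = √2*√P (N(P) = √(2*P) = √2*√P)
N(48)*(-69/(-25) + 79/(-63)) = (√2*√48)*(-69/(-25) + 79/(-63)) = (√2*(4*√3))*(-69*(-1/25) + 79*(-1/63)) = (4*√6)*(69/25 - 79/63) = (4*√6)*(2372/1575) = 9488*√6/1575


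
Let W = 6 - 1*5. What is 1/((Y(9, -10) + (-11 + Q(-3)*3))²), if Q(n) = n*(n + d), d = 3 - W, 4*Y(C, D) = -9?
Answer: 16/289 ≈ 0.055363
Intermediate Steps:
W = 1 (W = 6 - 5 = 1)
Y(C, D) = -9/4 (Y(C, D) = (¼)*(-9) = -9/4)
d = 2 (d = 3 - 1*1 = 3 - 1 = 2)
Q(n) = n*(2 + n) (Q(n) = n*(n + 2) = n*(2 + n))
1/((Y(9, -10) + (-11 + Q(-3)*3))²) = 1/((-9/4 + (-11 - 3*(2 - 3)*3))²) = 1/((-9/4 + (-11 - 3*(-1)*3))²) = 1/((-9/4 + (-11 + 3*3))²) = 1/((-9/4 + (-11 + 9))²) = 1/((-9/4 - 2)²) = 1/((-17/4)²) = 1/(289/16) = 16/289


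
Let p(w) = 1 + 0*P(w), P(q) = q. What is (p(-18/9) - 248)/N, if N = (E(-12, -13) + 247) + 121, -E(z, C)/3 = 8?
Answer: -247/344 ≈ -0.71802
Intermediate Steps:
E(z, C) = -24 (E(z, C) = -3*8 = -24)
p(w) = 1 (p(w) = 1 + 0*w = 1 + 0 = 1)
N = 344 (N = (-24 + 247) + 121 = 223 + 121 = 344)
(p(-18/9) - 248)/N = (1 - 248)/344 = -247*1/344 = -247/344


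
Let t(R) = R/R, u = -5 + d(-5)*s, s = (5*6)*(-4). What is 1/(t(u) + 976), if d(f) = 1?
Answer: 1/977 ≈ 0.0010235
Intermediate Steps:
s = -120 (s = 30*(-4) = -120)
u = -125 (u = -5 + 1*(-120) = -5 - 120 = -125)
t(R) = 1
1/(t(u) + 976) = 1/(1 + 976) = 1/977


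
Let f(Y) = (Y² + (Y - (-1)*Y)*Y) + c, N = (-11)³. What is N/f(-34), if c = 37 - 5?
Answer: -1331/3500 ≈ -0.38029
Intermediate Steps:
c = 32
N = -1331
f(Y) = 32 + 3*Y² (f(Y) = (Y² + (Y - (-1)*Y)*Y) + 32 = (Y² + (Y + Y)*Y) + 32 = (Y² + (2*Y)*Y) + 32 = (Y² + 2*Y²) + 32 = 3*Y² + 32 = 32 + 3*Y²)
N/f(-34) = -1331/(32 + 3*(-34)²) = -1331/(32 + 3*1156) = -1331/(32 + 3468) = -1331/3500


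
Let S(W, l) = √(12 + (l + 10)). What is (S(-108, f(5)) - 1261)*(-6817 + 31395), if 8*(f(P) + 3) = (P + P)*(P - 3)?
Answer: -30992858 + 12289*√86 ≈ -3.0879e+7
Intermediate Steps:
f(P) = -3 + P*(-3 + P)/4 (f(P) = -3 + ((P + P)*(P - 3))/8 = -3 + ((2*P)*(-3 + P))/8 = -3 + (2*P*(-3 + P))/8 = -3 + P*(-3 + P)/4)
S(W, l) = √(22 + l) (S(W, l) = √(12 + (10 + l)) = √(22 + l))
(S(-108, f(5)) - 1261)*(-6817 + 31395) = (√(22 + (-3 - ¾*5 + (¼)*5²)) - 1261)*(-6817 + 31395) = (√(22 + (-3 - 15/4 + (¼)*25)) - 1261)*24578 = (√(22 + (-3 - 15/4 + 25/4)) - 1261)*24578 = (√(22 - ½) - 1261)*24578 = (√(43/2) - 1261)*24578 = (√86/2 - 1261)*24578 = (-1261 + √86/2)*24578 = -30992858 + 12289*√86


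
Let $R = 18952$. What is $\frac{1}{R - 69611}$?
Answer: $- \frac{1}{50659} \approx -1.974 \cdot 10^{-5}$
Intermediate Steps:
$\frac{1}{R - 69611} = \frac{1}{18952 - 69611} = \frac{1}{-50659} = - \frac{1}{50659}$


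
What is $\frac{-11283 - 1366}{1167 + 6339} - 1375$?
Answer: $- \frac{74341}{54} \approx -1376.7$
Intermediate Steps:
$\frac{-11283 - 1366}{1167 + 6339} - 1375 = - \frac{12649}{7506} - 1375 = \left(-12649\right) \frac{1}{7506} - 1375 = - \frac{91}{54} - 1375 = - \frac{74341}{54}$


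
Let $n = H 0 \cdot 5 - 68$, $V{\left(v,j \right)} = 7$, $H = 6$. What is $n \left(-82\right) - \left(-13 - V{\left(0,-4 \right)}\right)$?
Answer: $5596$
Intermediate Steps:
$n = -68$ ($n = 6 \cdot 0 \cdot 5 - 68 = 0 \cdot 5 - 68 = 0 - 68 = -68$)
$n \left(-82\right) - \left(-13 - V{\left(0,-4 \right)}\right) = \left(-68\right) \left(-82\right) + \left(\left(7 - -8\right) - -5\right) = 5576 + \left(\left(7 + 8\right) + 5\right) = 5576 + \left(15 + 5\right) = 5576 + 20 = 5596$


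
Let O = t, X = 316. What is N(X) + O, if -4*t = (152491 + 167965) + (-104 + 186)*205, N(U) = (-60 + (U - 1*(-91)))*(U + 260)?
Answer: 231111/2 ≈ 1.1556e+5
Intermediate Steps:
N(U) = (31 + U)*(260 + U) (N(U) = (-60 + (U + 91))*(260 + U) = (-60 + (91 + U))*(260 + U) = (31 + U)*(260 + U))
t = -168633/2 (t = -((152491 + 167965) + (-104 + 186)*205)/4 = -(320456 + 82*205)/4 = -(320456 + 16810)/4 = -1/4*337266 = -168633/2 ≈ -84317.)
O = -168633/2 ≈ -84317.
N(X) + O = (8060 + 316**2 + 291*316) - 168633/2 = (8060 + 99856 + 91956) - 168633/2 = 199872 - 168633/2 = 231111/2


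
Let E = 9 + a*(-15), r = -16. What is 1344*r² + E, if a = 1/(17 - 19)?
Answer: 688161/2 ≈ 3.4408e+5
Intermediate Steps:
a = -½ (a = 1/(-2) = -½ ≈ -0.50000)
E = 33/2 (E = 9 - ½*(-15) = 9 + 15/2 = 33/2 ≈ 16.500)
1344*r² + E = 1344*(-16)² + 33/2 = 1344*256 + 33/2 = 344064 + 33/2 = 688161/2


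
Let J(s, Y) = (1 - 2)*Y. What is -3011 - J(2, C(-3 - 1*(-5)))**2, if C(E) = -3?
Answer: -3020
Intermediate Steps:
J(s, Y) = -Y
-3011 - J(2, C(-3 - 1*(-5)))**2 = -3011 - (-1*(-3))**2 = -3011 - 1*3**2 = -3011 - 1*9 = -3011 - 9 = -3020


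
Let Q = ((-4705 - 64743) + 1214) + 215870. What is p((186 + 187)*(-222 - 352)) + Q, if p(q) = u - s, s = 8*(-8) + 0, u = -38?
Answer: 147662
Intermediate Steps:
s = -64 (s = -64 + 0 = -64)
p(q) = 26 (p(q) = -38 - 1*(-64) = -38 + 64 = 26)
Q = 147636 (Q = (-69448 + 1214) + 215870 = -68234 + 215870 = 147636)
p((186 + 187)*(-222 - 352)) + Q = 26 + 147636 = 147662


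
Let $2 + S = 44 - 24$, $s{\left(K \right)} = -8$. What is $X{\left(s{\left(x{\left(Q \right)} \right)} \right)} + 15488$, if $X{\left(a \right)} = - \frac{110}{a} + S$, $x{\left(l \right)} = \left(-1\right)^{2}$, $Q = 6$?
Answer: $\frac{62079}{4} \approx 15520.0$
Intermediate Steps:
$x{\left(l \right)} = 1$
$S = 18$ ($S = -2 + \left(44 - 24\right) = -2 + 20 = 18$)
$X{\left(a \right)} = 18 - \frac{110}{a}$ ($X{\left(a \right)} = - \frac{110}{a} + 18 = 18 - \frac{110}{a}$)
$X{\left(s{\left(x{\left(Q \right)} \right)} \right)} + 15488 = \left(18 - \frac{110}{-8}\right) + 15488 = \left(18 - - \frac{55}{4}\right) + 15488 = \left(18 + \frac{55}{4}\right) + 15488 = \frac{127}{4} + 15488 = \frac{62079}{4}$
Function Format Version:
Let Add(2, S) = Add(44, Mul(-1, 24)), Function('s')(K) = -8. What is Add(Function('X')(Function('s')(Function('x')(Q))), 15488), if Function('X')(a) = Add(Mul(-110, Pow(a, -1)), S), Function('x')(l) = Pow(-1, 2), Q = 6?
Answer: Rational(62079, 4) ≈ 15520.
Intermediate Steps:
Function('x')(l) = 1
S = 18 (S = Add(-2, Add(44, Mul(-1, 24))) = Add(-2, Add(44, -24)) = Add(-2, 20) = 18)
Function('X')(a) = Add(18, Mul(-110, Pow(a, -1))) (Function('X')(a) = Add(Mul(-110, Pow(a, -1)), 18) = Add(18, Mul(-110, Pow(a, -1))))
Add(Function('X')(Function('s')(Function('x')(Q))), 15488) = Add(Add(18, Mul(-110, Pow(-8, -1))), 15488) = Add(Add(18, Mul(-110, Rational(-1, 8))), 15488) = Add(Add(18, Rational(55, 4)), 15488) = Add(Rational(127, 4), 15488) = Rational(62079, 4)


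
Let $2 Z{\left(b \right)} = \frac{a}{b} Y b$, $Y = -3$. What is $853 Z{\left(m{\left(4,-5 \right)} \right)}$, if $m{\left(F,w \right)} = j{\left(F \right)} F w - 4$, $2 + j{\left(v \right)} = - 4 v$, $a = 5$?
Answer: $- \frac{12795}{2} \approx -6397.5$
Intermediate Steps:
$j{\left(v \right)} = -2 - 4 v$
$m{\left(F,w \right)} = -4 + F w \left(-2 - 4 F\right)$ ($m{\left(F,w \right)} = \left(-2 - 4 F\right) F w - 4 = F \left(-2 - 4 F\right) w - 4 = F w \left(-2 - 4 F\right) - 4 = -4 + F w \left(-2 - 4 F\right)$)
$Z{\left(b \right)} = - \frac{15}{2}$ ($Z{\left(b \right)} = \frac{\frac{5}{b} \left(-3\right) b}{2} = \frac{- \frac{15}{b} b}{2} = \frac{1}{2} \left(-15\right) = - \frac{15}{2}$)
$853 Z{\left(m{\left(4,-5 \right)} \right)} = 853 \left(- \frac{15}{2}\right) = - \frac{12795}{2}$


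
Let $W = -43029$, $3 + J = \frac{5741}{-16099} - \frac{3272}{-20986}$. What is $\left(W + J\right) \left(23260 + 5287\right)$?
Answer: $- \frac{207516486179705631}{168926807} \approx -1.2284 \cdot 10^{9}$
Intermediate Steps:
$J = - \frac{540682770}{168926807}$ ($J = -3 + \left(\frac{5741}{-16099} - \frac{3272}{-20986}\right) = -3 + \left(5741 \left(- \frac{1}{16099}\right) - - \frac{1636}{10493}\right) = -3 + \left(- \frac{5741}{16099} + \frac{1636}{10493}\right) = -3 - \frac{33902349}{168926807} = - \frac{540682770}{168926807} \approx -3.2007$)
$\left(W + J\right) \left(23260 + 5287\right) = \left(-43029 - \frac{540682770}{168926807}\right) \left(23260 + 5287\right) = \left(- \frac{7269292261173}{168926807}\right) 28547 = - \frac{207516486179705631}{168926807}$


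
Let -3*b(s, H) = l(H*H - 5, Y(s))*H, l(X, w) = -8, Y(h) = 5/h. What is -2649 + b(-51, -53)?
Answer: -8371/3 ≈ -2790.3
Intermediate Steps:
b(s, H) = 8*H/3 (b(s, H) = -(-8)*H/3 = 8*H/3)
-2649 + b(-51, -53) = -2649 + (8/3)*(-53) = -2649 - 424/3 = -8371/3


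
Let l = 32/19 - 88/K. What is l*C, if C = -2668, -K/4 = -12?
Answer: 22678/57 ≈ 397.86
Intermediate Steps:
K = 48 (K = -4*(-12) = 48)
l = -17/114 (l = 32/19 - 88/48 = 32*(1/19) - 88*1/48 = 32/19 - 11/6 = -17/114 ≈ -0.14912)
l*C = -17/114*(-2668) = 22678/57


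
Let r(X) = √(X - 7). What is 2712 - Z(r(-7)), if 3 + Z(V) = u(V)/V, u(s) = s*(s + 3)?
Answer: 2712 - I*√14 ≈ 2712.0 - 3.7417*I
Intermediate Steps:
u(s) = s*(3 + s)
r(X) = √(-7 + X)
Z(V) = V (Z(V) = -3 + (V*(3 + V))/V = -3 + (3 + V) = V)
2712 - Z(r(-7)) = 2712 - √(-7 - 7) = 2712 - √(-14) = 2712 - I*√14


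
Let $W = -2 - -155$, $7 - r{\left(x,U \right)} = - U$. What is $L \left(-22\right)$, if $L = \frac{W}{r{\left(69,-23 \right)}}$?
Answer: $\frac{1683}{8} \approx 210.38$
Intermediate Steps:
$r{\left(x,U \right)} = 7 + U$ ($r{\left(x,U \right)} = 7 - - U = 7 + U$)
$W = 153$ ($W = -2 + 155 = 153$)
$L = - \frac{153}{16}$ ($L = \frac{153}{7 - 23} = \frac{153}{-16} = 153 \left(- \frac{1}{16}\right) = - \frac{153}{16} \approx -9.5625$)
$L \left(-22\right) = \left(- \frac{153}{16}\right) \left(-22\right) = \frac{1683}{8}$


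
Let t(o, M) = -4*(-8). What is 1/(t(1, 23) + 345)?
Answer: 1/377 ≈ 0.0026525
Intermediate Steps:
t(o, M) = 32
1/(t(1, 23) + 345) = 1/(32 + 345) = 1/377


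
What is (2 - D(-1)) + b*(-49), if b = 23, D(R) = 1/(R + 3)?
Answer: -2251/2 ≈ -1125.5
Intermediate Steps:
D(R) = 1/(3 + R)
(2 - D(-1)) + b*(-49) = (2 - 1/(3 - 1)) + 23*(-49) = (2 - 1/2) - 1127 = (2 - 1*½) - 1127 = (2 - ½) - 1127 = 3/2 - 1127 = -2251/2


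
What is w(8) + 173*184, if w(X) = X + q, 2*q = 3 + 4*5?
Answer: 63703/2 ≈ 31852.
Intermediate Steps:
q = 23/2 (q = (3 + 4*5)/2 = (3 + 20)/2 = (1/2)*23 = 23/2 ≈ 11.500)
w(X) = 23/2 + X (w(X) = X + 23/2 = 23/2 + X)
w(8) + 173*184 = (23/2 + 8) + 173*184 = 39/2 + 31832 = 63703/2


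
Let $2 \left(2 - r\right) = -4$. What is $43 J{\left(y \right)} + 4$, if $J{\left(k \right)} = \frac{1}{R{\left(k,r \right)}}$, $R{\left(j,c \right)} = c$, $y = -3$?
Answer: $\frac{59}{4} \approx 14.75$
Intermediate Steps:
$r = 4$ ($r = 2 - -2 = 2 + 2 = 4$)
$J{\left(k \right)} = \frac{1}{4}$
$43 J{\left(y \right)} + 4 = 43 \cdot \frac{1}{4} + 4 = \frac{43}{4} + 4 = \frac{59}{4}$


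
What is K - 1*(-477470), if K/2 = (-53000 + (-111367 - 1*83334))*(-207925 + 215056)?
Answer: -3532234192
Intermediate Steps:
K = -3532711662 (K = 2*((-53000 + (-111367 - 1*83334))*(-207925 + 215056)) = 2*((-53000 + (-111367 - 83334))*7131) = 2*((-53000 - 194701)*7131) = 2*(-247701*7131) = 2*(-1766355831) = -3532711662)
K - 1*(-477470) = -3532711662 - 1*(-477470) = -3532711662 + 477470 = -3532234192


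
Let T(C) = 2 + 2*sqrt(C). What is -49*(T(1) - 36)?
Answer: 1568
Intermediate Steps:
-49*(T(1) - 36) = -49*((2 + 2*sqrt(1)) - 36) = -49*((2 + 2*1) - 36) = -49*((2 + 2) - 36) = -49*(4 - 36) = -49*(-32) = 1568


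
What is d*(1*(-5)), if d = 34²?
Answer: -5780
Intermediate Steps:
d = 1156
d*(1*(-5)) = 1156*(1*(-5)) = 1156*(-5) = -5780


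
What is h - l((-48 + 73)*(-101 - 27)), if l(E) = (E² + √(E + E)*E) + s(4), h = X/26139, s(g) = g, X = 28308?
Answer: -89221145416/8713 + 256000*I ≈ -1.024e+7 + 2.56e+5*I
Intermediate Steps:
h = 9436/8713 (h = 28308/26139 = 28308*(1/26139) = 9436/8713 ≈ 1.0830)
l(E) = 4 + E² + √2*E^(3/2) (l(E) = (E² + √(E + E)*E) + 4 = (E² + √(2*E)*E) + 4 = (E² + (√2*√E)*E) + 4 = (E² + √2*E^(3/2)) + 4 = 4 + E² + √2*E^(3/2))
h - l((-48 + 73)*(-101 - 27)) = 9436/8713 - (4 + ((-48 + 73)*(-101 - 27))² + √2*((-48 + 73)*(-101 - 27))^(3/2)) = 9436/8713 - (4 + (25*(-128))² + √2*(25*(-128))^(3/2)) = 9436/8713 - (4 + (-3200)² + √2*(-3200)^(3/2)) = 9436/8713 - (4 + 10240000 + √2*(-128000*I*√2)) = 9436/8713 - (4 + 10240000 - 256000*I) = 9436/8713 - (10240004 - 256000*I) = 9436/8713 + (-10240004 + 256000*I) = -89221145416/8713 + 256000*I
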